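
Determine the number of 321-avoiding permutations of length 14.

Permutations of [n] avoiding any single length-3 pattern are counted by C_n; here n = 14.
C_14 = 2674440.

2674440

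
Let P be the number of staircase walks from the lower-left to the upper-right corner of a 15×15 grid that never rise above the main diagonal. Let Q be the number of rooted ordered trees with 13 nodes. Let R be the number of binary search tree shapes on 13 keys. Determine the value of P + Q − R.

Sub-diagonal monotone paths from (0,0) to (15,15) biject with Dyck paths of semilength 15, giving C_15. So P = C_15 = 9694845.
Rooted ordered (plane) trees on m nodes have m−1 edges and are counted by C_{m−1}; m = 13 gives C_12. So Q = C_12 = 208012.
Binary trees (left/right distinguished) on n nodes are counted by C_n; here n = 13. So R = C_13 = 742900.
P + Q − R = 9694845 + 208012 − 742900 = 9159957.

9159957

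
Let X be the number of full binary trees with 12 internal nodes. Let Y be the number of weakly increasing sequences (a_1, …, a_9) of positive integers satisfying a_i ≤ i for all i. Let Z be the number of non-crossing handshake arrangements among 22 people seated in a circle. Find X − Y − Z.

Full binary trees with n internal nodes are counted by C_n; here n = 12. So X = C_12 = 208012.
Such sub-staircase sequences of length n are counted by C_n; here n = 9. So Y = C_9 = 4862.
Non-crossing handshake pairings of 2n people are counted by C_n; 22 people gives n = 11. So Z = C_11 = 58786.
X − Y − Z = 208012 − 4862 − 58786 = 144364.

144364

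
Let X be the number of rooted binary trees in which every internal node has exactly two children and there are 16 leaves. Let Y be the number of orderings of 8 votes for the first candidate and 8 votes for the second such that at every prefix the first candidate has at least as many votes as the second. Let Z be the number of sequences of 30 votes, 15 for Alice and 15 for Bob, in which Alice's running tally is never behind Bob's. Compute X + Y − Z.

A full binary tree with L leaves has L−1 internal nodes and is counted by C_{L−1}; L = 16 gives C_15. So X = C_15 = 9694845.
Ballot sequences with n votes each where one side never trails are Dyck words, counted by C_n; here n = 8. So Y = C_8 = 1430.
Reading a vote for the leader as '(' and for the other as ')' turns such a sequence into a balanced string of 15 pairs, so the count is C_15. So Z = C_15 = 9694845.
X + Y − Z = 9694845 + 1430 − 9694845 = 1430.

1430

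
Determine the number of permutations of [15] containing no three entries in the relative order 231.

Permutations of [n] avoiding any single length-3 pattern are counted by C_n; here n = 15.
C_15 = 9694845.

9694845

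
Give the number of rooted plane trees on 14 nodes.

742900

A rooted plane tree on 14 nodes has 13 edges, and such trees are counted by C_13.
C_13 = 742900.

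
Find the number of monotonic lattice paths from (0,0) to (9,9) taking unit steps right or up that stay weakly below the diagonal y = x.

4862

Sub-diagonal monotone paths from (0,0) to (9,9) biject with Dyck paths of semilength 9, giving C_9.
C_9 = C(18,9)/10 = 48620/10 = 4862.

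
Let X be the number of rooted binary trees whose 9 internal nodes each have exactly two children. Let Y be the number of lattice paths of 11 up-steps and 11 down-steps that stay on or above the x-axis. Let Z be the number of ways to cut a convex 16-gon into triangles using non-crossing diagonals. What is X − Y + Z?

Full binary trees with n internal nodes are counted by C_n; here n = 9. So X = C_9 = 4862.
A Dyck path with 11 up-steps and 11 down-steps has semilength 11, so there are C_11 of them. So Y = C_11 = 58786.
A convex 16-gon is triangulated into 14 triangles, and the number of such triangulations is the Catalan number C_{16−2} = C_14. So Z = C_14 = 2674440.
X − Y + Z = 4862 − 58786 + 2674440 = 2620516.

2620516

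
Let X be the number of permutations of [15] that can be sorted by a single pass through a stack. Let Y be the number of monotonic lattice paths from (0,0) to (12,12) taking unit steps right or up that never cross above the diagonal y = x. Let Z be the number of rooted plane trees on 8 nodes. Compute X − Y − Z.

By Knuth's characterisation, the stack-sortable permutations of length 15 are the 231-avoiders, numbering C_15. So X = C_15 = 9694845.
Sub-diagonal monotone paths from (0,0) to (12,12) biject with Dyck paths of semilength 12, giving C_12. So Y = C_12 = 208012.
A rooted plane tree on 8 nodes has 7 edges, and such trees are counted by C_7. So Z = C_7 = 429.
X − Y − Z = 9694845 − 208012 − 429 = 9486404.

9486404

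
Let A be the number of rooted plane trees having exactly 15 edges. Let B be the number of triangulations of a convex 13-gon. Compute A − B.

Rooted ordered trees with n edges are counted by C_n; here n = 15. So A = C_15 = 9694845.
A convex 13-gon is triangulated into 11 triangles, and the number of such triangulations is the Catalan number C_{13−2} = C_11. So B = C_11 = 58786.
A − B = 9694845 − 58786 = 9636059.

9636059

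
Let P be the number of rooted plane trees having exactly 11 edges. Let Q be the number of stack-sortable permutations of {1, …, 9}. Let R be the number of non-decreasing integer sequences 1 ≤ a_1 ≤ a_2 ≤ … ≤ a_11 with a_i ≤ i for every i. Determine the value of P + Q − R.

A rooted plane tree with 11 edges has 12 nodes, and the count is C_11. So P = C_11 = 58786.
By Knuth's characterisation, the stack-sortable permutations of length 9 are the 231-avoiders, numbering C_9. So Q = C_9 = 4862.
Weakly increasing sequences with a_i ≤ i biject with Dyck paths of semilength 11, so there are C_11. So R = C_11 = 58786.
P + Q − R = 58786 + 4862 − 58786 = 4862.

4862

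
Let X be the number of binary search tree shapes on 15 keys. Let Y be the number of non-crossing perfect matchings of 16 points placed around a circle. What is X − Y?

Binary trees (left/right distinguished) on n nodes are counted by C_n; here n = 15. So X = C_15 = 9694845.
Pairing 16 circle points by 8 non-crossing chords gives C_8 matchings. So Y = C_8 = 1430.
X − Y = 9694845 − 1430 = 9693415.

9693415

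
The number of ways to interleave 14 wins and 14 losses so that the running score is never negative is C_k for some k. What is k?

Reading a vote for the leader as '(' and for the other as ')' turns such a sequence into a balanced string of 14 pairs, so the count is C_14.

14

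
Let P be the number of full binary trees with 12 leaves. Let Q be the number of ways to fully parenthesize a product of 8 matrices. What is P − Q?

58357

A full binary tree with L leaves has L−1 internal nodes and is counted by C_{L−1}; L = 12 gives C_11. So P = C_11 = 58786.
Bracketing 8 factors into binary products is counted by C_{8−1} = C_7. So Q = C_7 = 429.
P − Q = 58786 − 429 = 58357.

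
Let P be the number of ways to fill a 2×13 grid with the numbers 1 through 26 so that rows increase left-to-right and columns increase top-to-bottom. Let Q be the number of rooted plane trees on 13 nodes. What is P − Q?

By the hook-length formula (or a Dyck-path bijection), SYT of shape 2×13 number C_13. So P = C_13 = 742900.
A rooted plane tree on 13 nodes has 12 edges, and such trees are counted by C_12. So Q = C_12 = 208012.
P − Q = 742900 − 208012 = 534888.

534888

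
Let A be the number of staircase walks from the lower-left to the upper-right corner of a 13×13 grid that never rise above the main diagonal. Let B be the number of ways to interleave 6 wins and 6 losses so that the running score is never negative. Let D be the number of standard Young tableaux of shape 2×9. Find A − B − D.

737906

Monotone paths in an n×n grid that stay weakly below the diagonal are counted by C_n; here n = 13. So A = C_13 = 742900.
Ballot sequences with n votes each where one side never trails are Dyck words, counted by C_n; here n = 6. So B = C_6 = 132.
By the hook-length formula (or a Dyck-path bijection), SYT of shape 2×9 number C_9. So D = C_9 = 4862.
A − B − D = 742900 − 132 − 4862 = 737906.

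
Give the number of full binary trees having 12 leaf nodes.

58786

Full binary trees with 12 leaves have 12−1 = 11 internal nodes, so there are C_11 of them.
C_11 = C_10 · 2(2·10+1)/(10+2) = 16796 · 42/12 = 58786.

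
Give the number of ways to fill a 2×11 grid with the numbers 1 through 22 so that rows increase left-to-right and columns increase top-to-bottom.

By the hook-length formula (or a Dyck-path bijection), SYT of shape 2×11 number C_11.
C_11 = 58786.

58786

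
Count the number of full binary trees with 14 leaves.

Full binary trees with 14 leaves have 14−1 = 13 internal nodes, so there are C_13 of them.
C_13 = 742900.

742900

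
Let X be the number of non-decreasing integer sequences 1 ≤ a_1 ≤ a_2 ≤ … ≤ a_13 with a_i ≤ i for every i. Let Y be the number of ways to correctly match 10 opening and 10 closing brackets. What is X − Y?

726104

Such sub-staircase sequences of length n are counted by C_n; here n = 13. So X = C_13 = 742900.
With 10 pairs the number of balanced bracket strings is the Catalan number C_10. So Y = C_10 = 16796.
X − Y = 742900 − 16796 = 726104.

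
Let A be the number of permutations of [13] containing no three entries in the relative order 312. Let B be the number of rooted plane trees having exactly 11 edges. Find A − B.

For any fixed pattern of length 3, the pattern-avoiding permutations of [13] number C_13. So A = C_13 = 742900.
A rooted plane tree with 11 edges has 12 nodes, and the count is C_11. So B = C_11 = 58786.
A − B = 742900 − 58786 = 684114.

684114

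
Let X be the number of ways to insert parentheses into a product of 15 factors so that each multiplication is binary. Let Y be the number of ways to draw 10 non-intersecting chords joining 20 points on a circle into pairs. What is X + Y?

Ways to associate a product of 15 factors correspond to binary trees on 15 leaves, so the count is C_14. So X = C_14 = 2674440.
Pairing 20 circle points by 10 non-crossing chords gives C_10 matchings. So Y = C_10 = 16796.
X + Y = 2674440 + 16796 = 2691236.

2691236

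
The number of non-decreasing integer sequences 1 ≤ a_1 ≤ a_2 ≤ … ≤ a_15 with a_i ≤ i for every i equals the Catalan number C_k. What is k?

15

Weakly increasing sequences with a_i ≤ i biject with Dyck paths of semilength 15, so there are C_15.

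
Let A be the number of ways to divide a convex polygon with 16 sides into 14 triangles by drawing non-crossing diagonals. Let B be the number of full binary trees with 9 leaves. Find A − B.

2673010

Triangulations of a convex m-gon are counted by C_{m−2}; with m = 16 this is C_14. So A = C_14 = 2674440.
Full binary trees with 9 leaves have 9−1 = 8 internal nodes, so there are C_8 of them. So B = C_8 = 1430.
A − B = 2674440 − 1430 = 2673010.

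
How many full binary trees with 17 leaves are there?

Full binary trees with 17 leaves have 17−1 = 16 internal nodes, so there are C_16 of them.
C_16 = C(32,16)/17 = 601080390/17 = 35357670.

35357670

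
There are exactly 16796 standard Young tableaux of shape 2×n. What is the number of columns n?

Standard Young tableaux of shape 2×n are counted by C_n. Since C_10 = 16796, the index is 10.

10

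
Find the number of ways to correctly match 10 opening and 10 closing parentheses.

16796

Balanced strings of n pairs of brackets are counted by C_n; here n = 10.
C_10 = C_9 · 2(2·9+1)/(9+2) = 4862 · 38/11 = 16796.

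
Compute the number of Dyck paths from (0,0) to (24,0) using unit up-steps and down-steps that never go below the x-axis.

208012

Paths of 12 up- and 12 down-steps that never dip below the axis are Dyck paths; their count is C_12.
C_12 = 208012.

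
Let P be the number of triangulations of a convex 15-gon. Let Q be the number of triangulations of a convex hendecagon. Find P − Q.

A convex 15-gon is triangulated into 13 triangles, and the number of such triangulations is the Catalan number C_{15−2} = C_13. So P = C_13 = 742900.
Triangulations of a convex m-gon are counted by C_{m−2}; with m = 11 this is C_9. So Q = C_9 = 4862.
P − Q = 742900 − 4862 = 738038.

738038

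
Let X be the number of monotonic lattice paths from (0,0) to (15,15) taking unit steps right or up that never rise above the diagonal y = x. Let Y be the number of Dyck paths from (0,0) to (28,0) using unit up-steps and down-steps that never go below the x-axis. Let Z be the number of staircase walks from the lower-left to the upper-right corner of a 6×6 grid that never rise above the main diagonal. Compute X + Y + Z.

12369417

Sub-diagonal monotone paths from (0,0) to (15,15) biject with Dyck paths of semilength 15, giving C_15. So X = C_15 = 9694845.
Paths of 14 up- and 14 down-steps that never dip below the axis are Dyck paths; their count is C_14. So Y = C_14 = 2674440.
Sub-diagonal monotone paths from (0,0) to (6,6) biject with Dyck paths of semilength 6, giving C_6. So Z = C_6 = 132.
X + Y + Z = 9694845 + 2674440 + 132 = 12369417.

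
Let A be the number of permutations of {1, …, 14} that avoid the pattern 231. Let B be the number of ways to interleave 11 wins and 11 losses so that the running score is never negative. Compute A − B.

2615654

For any fixed pattern of length 3, the pattern-avoiding permutations of [14] number C_14. So A = C_14 = 2674440.
Reading a vote for the leader as '(' and for the other as ')' turns such a sequence into a balanced string of 11 pairs, so the count is C_11. So B = C_11 = 58786.
A − B = 2674440 − 58786 = 2615654.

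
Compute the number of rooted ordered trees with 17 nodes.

35357670

Rooted ordered (plane) trees on m nodes have m−1 edges and are counted by C_{m−1}; m = 17 gives C_16.
C_16 = 35357670.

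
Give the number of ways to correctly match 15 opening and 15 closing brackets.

With 15 pairs the number of balanced bracket strings is the Catalan number C_15.
C_15 = C(30,15)/16 = 155117520/16 = 9694845.

9694845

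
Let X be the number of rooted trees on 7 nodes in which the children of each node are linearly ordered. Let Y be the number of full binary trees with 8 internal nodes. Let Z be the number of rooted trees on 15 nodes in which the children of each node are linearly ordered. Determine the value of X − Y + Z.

2673142

A rooted plane tree on 7 nodes has 6 edges, and such trees are counted by C_6. So X = C_6 = 132.
The number of full binary trees on 8 internal nodes is the Catalan number C_8. So Y = C_8 = 1430.
Rooted ordered (plane) trees on m nodes have m−1 edges and are counted by C_{m−1}; m = 15 gives C_14. So Z = C_14 = 2674440.
X − Y + Z = 132 − 1430 + 2674440 = 2673142.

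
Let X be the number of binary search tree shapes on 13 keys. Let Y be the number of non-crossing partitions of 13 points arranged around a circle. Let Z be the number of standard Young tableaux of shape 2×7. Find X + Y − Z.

Rooted binary trees with 13 nodes (each child slot possibly empty) number C_13. So X = C_13 = 742900.
The non-crossing partitions of [13] form a lattice of size C_13. So Y = C_13 = 742900.
By the hook-length formula (or a Dyck-path bijection), SYT of shape 2×7 number C_7. So Z = C_7 = 429.
X + Y − Z = 742900 + 742900 − 429 = 1485371.

1485371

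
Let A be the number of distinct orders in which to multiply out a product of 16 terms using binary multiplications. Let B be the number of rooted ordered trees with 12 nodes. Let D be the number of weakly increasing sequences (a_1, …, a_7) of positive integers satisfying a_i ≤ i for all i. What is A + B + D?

Bracketing 16 factors into binary products is counted by C_{16−1} = C_15. So A = C_15 = 9694845.
A rooted plane tree on 12 nodes has 11 edges, and such trees are counted by C_11. So B = C_11 = 58786.
Weakly increasing sequences with a_i ≤ i biject with Dyck paths of semilength 7, so there are C_7. So D = C_7 = 429.
A + B + D = 9694845 + 58786 + 429 = 9754060.

9754060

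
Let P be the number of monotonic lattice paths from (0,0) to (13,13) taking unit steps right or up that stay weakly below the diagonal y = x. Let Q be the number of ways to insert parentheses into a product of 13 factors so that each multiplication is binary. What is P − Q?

534888

Monotone paths in an n×n grid that stay weakly below the diagonal are counted by C_n; here n = 13. So P = C_13 = 742900.
Parenthesizations of m factors correspond to full binary trees with m leaves, counted by C_{m−1}; m = 13 gives C_12. So Q = C_12 = 208012.
P − Q = 742900 − 208012 = 534888.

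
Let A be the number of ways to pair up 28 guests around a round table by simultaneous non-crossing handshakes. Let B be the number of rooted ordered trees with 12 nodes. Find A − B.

Non-crossing handshake pairings of 2n people are counted by C_n; 28 people gives n = 14. So A = C_14 = 2674440.
A rooted plane tree on 12 nodes has 11 edges, and such trees are counted by C_11. So B = C_11 = 58786.
A − B = 2674440 − 58786 = 2615654.

2615654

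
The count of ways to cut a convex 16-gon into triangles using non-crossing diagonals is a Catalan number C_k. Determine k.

14

The number of triangulations of a 16-gon is the Catalan number C_14 (index = sides − 2).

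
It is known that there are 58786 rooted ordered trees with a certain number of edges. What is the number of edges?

Rooted ordered trees with n edges are counted by C_n, and C_11 = 58786.

11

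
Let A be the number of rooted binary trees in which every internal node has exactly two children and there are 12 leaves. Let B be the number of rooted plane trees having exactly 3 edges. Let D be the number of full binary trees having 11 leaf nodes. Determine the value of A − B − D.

41985

Full binary trees with 12 leaves have 12−1 = 11 internal nodes, so there are C_11 of them. So A = C_11 = 58786.
Rooted ordered trees with n edges are counted by C_n; here n = 3. So B = C_3 = 5.
Full binary trees with 11 leaves have 11−1 = 10 internal nodes, so there are C_10 of them. So D = C_10 = 16796.
A − B − D = 58786 − 5 − 16796 = 41985.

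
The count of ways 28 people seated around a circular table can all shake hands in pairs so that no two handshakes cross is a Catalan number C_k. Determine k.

With 28 = 2·14 people, non-crossing handshake pairings are non-crossing perfect matchings on a circle, counted by C_14.

14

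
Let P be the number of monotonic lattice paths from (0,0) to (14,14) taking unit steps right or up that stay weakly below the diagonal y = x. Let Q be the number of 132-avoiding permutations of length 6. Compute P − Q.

Monotone paths in an n×n grid that stay weakly below the diagonal are counted by C_n; here n = 14. So P = C_14 = 2674440.
Permutations of [n] avoiding any single length-3 pattern are counted by C_n; here n = 6. So Q = C_6 = 132.
P − Q = 2674440 − 132 = 2674308.

2674308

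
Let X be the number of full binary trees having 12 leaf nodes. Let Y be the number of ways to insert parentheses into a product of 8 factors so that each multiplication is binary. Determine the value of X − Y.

A full binary tree with L leaves has L−1 internal nodes and is counted by C_{L−1}; L = 12 gives C_11. So X = C_11 = 58786.
Bracketing 8 factors into binary products is counted by C_{8−1} = C_7. So Y = C_7 = 429.
X − Y = 58786 − 429 = 58357.

58357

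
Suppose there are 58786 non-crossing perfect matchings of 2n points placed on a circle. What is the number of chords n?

11

Non-crossing pairings of 2n points on a circle are counted by C_n. Since C_11 = 58786, the index is 11.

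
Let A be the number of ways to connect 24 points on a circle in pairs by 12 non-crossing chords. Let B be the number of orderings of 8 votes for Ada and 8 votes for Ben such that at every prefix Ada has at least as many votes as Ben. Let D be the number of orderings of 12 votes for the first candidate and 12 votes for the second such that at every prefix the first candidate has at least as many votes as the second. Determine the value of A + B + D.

Pairing 24 circle points by 12 non-crossing chords gives C_12 matchings. So A = C_12 = 208012.
Ballot sequences with n votes each where one side never trails are Dyck words, counted by C_n; here n = 8. So B = C_8 = 1430.
Ballot sequences with n votes each where one side never trails are Dyck words, counted by C_n; here n = 12. So D = C_12 = 208012.
A + B + D = 208012 + 1430 + 208012 = 417454.

417454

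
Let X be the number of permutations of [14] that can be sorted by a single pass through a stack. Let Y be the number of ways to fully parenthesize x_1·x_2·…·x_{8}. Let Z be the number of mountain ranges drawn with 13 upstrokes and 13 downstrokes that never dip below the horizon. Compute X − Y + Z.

Stack-sortable permutations are exactly the 231-avoiding ones, counted by C_n; here n = 14. So X = C_14 = 2674440.
Bracketing 8 factors into binary products is counted by C_{8−1} = C_7. So Y = C_7 = 429.
A Dyck path with 13 up-steps and 13 down-steps has semilength 13, so there are C_13 of them. So Z = C_13 = 742900.
X − Y + Z = 2674440 − 429 + 742900 = 3416911.

3416911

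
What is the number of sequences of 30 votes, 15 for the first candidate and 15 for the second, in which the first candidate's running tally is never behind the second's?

9694845

Ballot sequences with n votes each where one side never trails are Dyck words, counted by C_n; here n = 15.
C_15 = 9694845.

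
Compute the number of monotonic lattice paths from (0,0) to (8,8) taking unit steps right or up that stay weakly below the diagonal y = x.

1430

Monotone paths in an n×n grid that stay weakly below the diagonal are counted by C_n; here n = 8.
C_8 = C_7 · 2(2·7+1)/(7+2) = 429 · 30/9 = 1430.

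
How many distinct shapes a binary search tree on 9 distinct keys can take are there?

Rooted binary trees with 9 nodes (each child slot possibly empty) number C_9.
C_9 = C(18,9)/10 = 48620/10 = 4862.

4862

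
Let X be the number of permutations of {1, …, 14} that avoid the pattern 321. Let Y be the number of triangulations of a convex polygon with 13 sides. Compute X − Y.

Permutations of [n] avoiding any single length-3 pattern are counted by C_n; here n = 14. So X = C_14 = 2674440.
A convex 13-gon is triangulated into 11 triangles, and the number of such triangulations is the Catalan number C_{13−2} = C_11. So Y = C_11 = 58786.
X − Y = 2674440 − 58786 = 2615654.

2615654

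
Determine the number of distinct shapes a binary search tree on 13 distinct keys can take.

Rooted binary trees with 13 nodes (each child slot possibly empty) number C_13.
C_13 = C(26,13)/14 = 10400600/14 = 742900.

742900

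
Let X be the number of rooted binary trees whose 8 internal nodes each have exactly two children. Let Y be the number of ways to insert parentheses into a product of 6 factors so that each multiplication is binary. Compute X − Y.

Full binary trees with n internal nodes are counted by C_n; here n = 8. So X = C_8 = 1430.
Bracketing 6 factors into binary products is counted by C_{6−1} = C_5. So Y = C_5 = 42.
X − Y = 1430 − 42 = 1388.

1388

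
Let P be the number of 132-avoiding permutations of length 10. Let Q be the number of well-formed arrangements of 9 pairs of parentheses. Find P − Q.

For any fixed pattern of length 3, the pattern-avoiding permutations of [10] number C_10. So P = C_10 = 16796.
With 9 pairs the number of balanced bracket strings is the Catalan number C_9. So Q = C_9 = 4862.
P − Q = 16796 − 4862 = 11934.

11934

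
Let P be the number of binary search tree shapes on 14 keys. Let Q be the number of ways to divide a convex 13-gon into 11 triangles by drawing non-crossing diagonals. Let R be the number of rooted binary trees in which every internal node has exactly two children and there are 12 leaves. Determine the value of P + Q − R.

2674440

Binary trees (left/right distinguished) on n nodes are counted by C_n; here n = 14. So P = C_14 = 2674440.
Triangulations of a convex m-gon are counted by C_{m−2}; with m = 13 this is C_11. So Q = C_11 = 58786.
Full binary trees with 12 leaves have 12−1 = 11 internal nodes, so there are C_11 of them. So R = C_11 = 58786.
P + Q − R = 2674440 + 58786 − 58786 = 2674440.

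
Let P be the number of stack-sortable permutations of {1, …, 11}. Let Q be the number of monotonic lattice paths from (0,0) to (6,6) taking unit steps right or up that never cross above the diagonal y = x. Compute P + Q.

Stack-sortable permutations are exactly the 231-avoiding ones, counted by C_n; here n = 11. So P = C_11 = 58786.
Monotone paths in an n×n grid that stay weakly below the diagonal are counted by C_n; here n = 6. So Q = C_6 = 132.
P + Q = 58786 + 132 = 58918.

58918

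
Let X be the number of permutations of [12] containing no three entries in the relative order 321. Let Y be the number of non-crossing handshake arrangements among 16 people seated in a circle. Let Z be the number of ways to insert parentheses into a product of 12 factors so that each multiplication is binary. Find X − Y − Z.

Permutations of [n] avoiding any single length-3 pattern are counted by C_n; here n = 12. So X = C_12 = 208012.
Non-crossing handshake pairings of 2n people are counted by C_n; 16 people gives n = 8. So Y = C_8 = 1430.
Ways to associate a product of 12 factors correspond to binary trees on 12 leaves, so the count is C_11. So Z = C_11 = 58786.
X − Y − Z = 208012 − 1430 − 58786 = 147796.

147796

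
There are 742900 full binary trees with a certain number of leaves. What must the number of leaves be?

Full binary trees with L leaves are counted by C_{L−1}; 742900 = C_13.
So the index is 13, and the number of leaves is 13 + 1 = 14.

14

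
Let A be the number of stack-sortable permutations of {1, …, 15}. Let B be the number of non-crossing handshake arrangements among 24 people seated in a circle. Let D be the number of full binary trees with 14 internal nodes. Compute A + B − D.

7228417

Stack-sortable permutations are exactly the 231-avoiding ones, counted by C_n; here n = 15. So A = C_15 = 9694845.
Non-crossing handshake pairings of 2n people are counted by C_n; 24 people gives n = 12. So B = C_12 = 208012.
The number of full binary trees on 14 internal nodes is the Catalan number C_14. So D = C_14 = 2674440.
A + B − D = 9694845 + 208012 − 2674440 = 7228417.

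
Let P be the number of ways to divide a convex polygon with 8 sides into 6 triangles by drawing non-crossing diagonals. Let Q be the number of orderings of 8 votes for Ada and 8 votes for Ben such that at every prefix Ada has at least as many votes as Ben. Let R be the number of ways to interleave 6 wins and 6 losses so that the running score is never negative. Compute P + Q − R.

1430

A convex 8-gon is triangulated into 6 triangles, and the number of such triangulations is the Catalan number C_{8−2} = C_6. So P = C_6 = 132.
Ballot sequences with n votes each where one side never trails are Dyck words, counted by C_n; here n = 8. So Q = C_8 = 1430.
Ballot sequences with n votes each where one side never trails are Dyck words, counted by C_n; here n = 6. So R = C_6 = 132.
P + Q − R = 132 + 1430 − 132 = 1430.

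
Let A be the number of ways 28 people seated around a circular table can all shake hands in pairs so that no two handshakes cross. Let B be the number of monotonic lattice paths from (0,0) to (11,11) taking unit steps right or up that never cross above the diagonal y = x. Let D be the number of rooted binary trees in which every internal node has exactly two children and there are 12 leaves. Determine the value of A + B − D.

Non-crossing handshake pairings of 2n people are counted by C_n; 28 people gives n = 14. So A = C_14 = 2674440.
Monotone paths in an n×n grid that stay weakly below the diagonal are counted by C_n; here n = 11. So B = C_11 = 58786.
Full binary trees with 12 leaves have 12−1 = 11 internal nodes, so there are C_11 of them. So D = C_11 = 58786.
A + B − D = 2674440 + 58786 − 58786 = 2674440.

2674440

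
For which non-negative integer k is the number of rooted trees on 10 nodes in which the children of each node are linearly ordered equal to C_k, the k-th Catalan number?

9

A rooted plane tree on 10 nodes has 9 edges, and such trees are counted by C_9.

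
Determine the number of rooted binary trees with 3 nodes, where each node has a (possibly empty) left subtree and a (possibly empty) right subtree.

5

There are C_n binary search tree shapes on n keys; with n = 3 that is C_3.
C_3 = 5.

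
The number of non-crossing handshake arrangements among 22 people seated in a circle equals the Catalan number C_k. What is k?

Non-crossing handshake pairings of 2n people are counted by C_n; 22 people gives n = 11.

11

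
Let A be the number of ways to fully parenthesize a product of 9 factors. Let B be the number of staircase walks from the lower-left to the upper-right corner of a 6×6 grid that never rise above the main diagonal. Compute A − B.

1298

Parenthesizations of m factors correspond to full binary trees with m leaves, counted by C_{m−1}; m = 9 gives C_8. So A = C_8 = 1430.
Monotone paths in an n×n grid that stay weakly below the diagonal are counted by C_n; here n = 6. So B = C_6 = 132.
A − B = 1430 − 132 = 1298.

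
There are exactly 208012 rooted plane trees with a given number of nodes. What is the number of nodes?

13

Rooted ordered trees on m nodes are counted by C_{m−1}. The Catalan number equal to 208012 is C_12.
So the index is 12, and the number of nodes is 12 + 1 = 13.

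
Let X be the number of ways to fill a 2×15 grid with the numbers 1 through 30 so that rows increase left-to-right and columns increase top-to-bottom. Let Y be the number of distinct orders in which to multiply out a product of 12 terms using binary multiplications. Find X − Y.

9636059

Standard Young tableaux of shape 2×n are counted by C_n; here n = 15. So X = C_15 = 9694845.
Parenthesizations of m factors correspond to full binary trees with m leaves, counted by C_{m−1}; m = 12 gives C_11. So Y = C_11 = 58786.
X − Y = 9694845 − 58786 = 9636059.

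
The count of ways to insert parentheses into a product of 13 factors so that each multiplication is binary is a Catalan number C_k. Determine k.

12

Parenthesizations of m factors correspond to full binary trees with m leaves, counted by C_{m−1}; m = 13 gives C_12.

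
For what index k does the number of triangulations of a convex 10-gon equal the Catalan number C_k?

A convex 10-gon is triangulated into 8 triangles, and the number of such triangulations is the Catalan number C_{10−2} = C_8.

8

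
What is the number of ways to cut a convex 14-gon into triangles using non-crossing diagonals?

208012

A convex 14-gon is triangulated into 12 triangles, and the number of such triangulations is the Catalan number C_{14−2} = C_12.
C_12 = 208012.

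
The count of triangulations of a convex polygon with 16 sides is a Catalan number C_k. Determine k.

Triangulations of a convex m-gon are counted by C_{m−2}; with m = 16 this is C_14.

14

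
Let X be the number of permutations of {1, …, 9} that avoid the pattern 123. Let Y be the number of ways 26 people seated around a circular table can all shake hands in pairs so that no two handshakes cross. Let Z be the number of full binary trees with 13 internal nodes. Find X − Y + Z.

For any fixed pattern of length 3, the pattern-avoiding permutations of [9] number C_9. So X = C_9 = 4862.
Non-crossing handshake pairings of 2n people are counted by C_n; 26 people gives n = 13. So Y = C_13 = 742900.
Full binary trees with n internal nodes are counted by C_n; here n = 13. So Z = C_13 = 742900.
X − Y + Z = 4862 − 742900 + 742900 = 4862.

4862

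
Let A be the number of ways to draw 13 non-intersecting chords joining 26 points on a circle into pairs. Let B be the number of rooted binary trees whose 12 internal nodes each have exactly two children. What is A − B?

Pairing 26 circle points by 13 non-crossing chords gives C_13 matchings. So A = C_13 = 742900.
The number of full binary trees on 12 internal nodes is the Catalan number C_12. So B = C_12 = 208012.
A − B = 742900 − 208012 = 534888.

534888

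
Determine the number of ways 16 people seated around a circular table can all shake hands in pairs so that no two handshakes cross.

1430

With 16 = 2·8 people, non-crossing handshake pairings are non-crossing perfect matchings on a circle, counted by C_8.
C_8 = C(16,8)/9 = 12870/9 = 1430.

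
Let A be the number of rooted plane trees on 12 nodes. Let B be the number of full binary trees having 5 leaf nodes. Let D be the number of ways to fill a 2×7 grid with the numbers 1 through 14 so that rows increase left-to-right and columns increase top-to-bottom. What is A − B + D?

59201

A rooted plane tree on 12 nodes has 11 edges, and such trees are counted by C_11. So A = C_11 = 58786.
A full binary tree with L leaves has L−1 internal nodes and is counted by C_{L−1}; L = 5 gives C_4. So B = C_4 = 14.
Standard Young tableaux of shape 2×n are counted by C_n; here n = 7. So D = C_7 = 429.
A − B + D = 58786 − 14 + 429 = 59201.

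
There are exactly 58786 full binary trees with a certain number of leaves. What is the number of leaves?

12

Full binary trees with L leaves are counted by C_{L−1}. The Catalan number equal to 58786 is C_11.
So the index is 11, and the number of leaves is 11 + 1 = 12.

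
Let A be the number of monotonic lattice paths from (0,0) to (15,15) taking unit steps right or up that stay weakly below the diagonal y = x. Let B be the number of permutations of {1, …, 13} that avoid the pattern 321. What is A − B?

8951945

Monotone paths in an n×n grid that stay weakly below the diagonal are counted by C_n; here n = 15. So A = C_15 = 9694845.
For any fixed pattern of length 3, the pattern-avoiding permutations of [13] number C_13. So B = C_13 = 742900.
A − B = 9694845 − 742900 = 8951945.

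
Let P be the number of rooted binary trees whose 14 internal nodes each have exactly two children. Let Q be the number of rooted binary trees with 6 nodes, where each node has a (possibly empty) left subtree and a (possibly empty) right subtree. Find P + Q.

2674572

Full binary trees with n internal nodes are counted by C_n; here n = 14. So P = C_14 = 2674440.
Binary trees (left/right distinguished) on n nodes are counted by C_n; here n = 6. So Q = C_6 = 132.
P + Q = 2674440 + 132 = 2674572.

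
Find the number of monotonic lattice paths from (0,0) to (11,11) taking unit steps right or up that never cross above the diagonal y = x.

Sub-diagonal monotone paths from (0,0) to (11,11) biject with Dyck paths of semilength 11, giving C_11.
C_11 = C(22,11)/12 = 705432/12 = 58786.

58786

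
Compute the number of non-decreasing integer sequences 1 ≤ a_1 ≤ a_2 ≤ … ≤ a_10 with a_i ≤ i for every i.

Weakly increasing sequences with a_i ≤ i biject with Dyck paths of semilength 10, so there are C_10.
C_10 = C_9 · 2(2·9+1)/(9+2) = 4862 · 38/11 = 16796.

16796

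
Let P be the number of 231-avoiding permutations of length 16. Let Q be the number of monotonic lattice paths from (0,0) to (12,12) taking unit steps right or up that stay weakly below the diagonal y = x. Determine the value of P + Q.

For any fixed pattern of length 3, the pattern-avoiding permutations of [16] number C_16. So P = C_16 = 35357670.
Sub-diagonal monotone paths from (0,0) to (12,12) biject with Dyck paths of semilength 12, giving C_12. So Q = C_12 = 208012.
P + Q = 35357670 + 208012 = 35565682.

35565682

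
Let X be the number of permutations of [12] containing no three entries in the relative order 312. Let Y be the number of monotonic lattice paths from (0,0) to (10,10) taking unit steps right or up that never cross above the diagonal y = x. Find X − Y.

Permutations of [n] avoiding any single length-3 pattern are counted by C_n; here n = 12. So X = C_12 = 208012.
Monotone paths in an n×n grid that stay weakly below the diagonal are counted by C_n; here n = 10. So Y = C_10 = 16796.
X − Y = 208012 − 16796 = 191216.

191216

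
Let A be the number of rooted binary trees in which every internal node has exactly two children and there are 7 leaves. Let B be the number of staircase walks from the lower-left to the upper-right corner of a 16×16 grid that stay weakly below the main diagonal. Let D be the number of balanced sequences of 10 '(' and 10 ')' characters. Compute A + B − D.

35341006

Full binary trees with 7 leaves have 7−1 = 6 internal nodes, so there are C_6 of them. So A = C_6 = 132.
Monotone paths in an n×n grid that stay weakly below the diagonal are counted by C_n; here n = 16. So B = C_16 = 35357670.
Balanced strings of n pairs of brackets are counted by C_n; here n = 10. So D = C_10 = 16796.
A + B − D = 132 + 35357670 − 16796 = 35341006.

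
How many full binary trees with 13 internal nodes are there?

742900

The number of full binary trees on 13 internal nodes is the Catalan number C_13.
C_13 = C(26,13)/14 = 10400600/14 = 742900.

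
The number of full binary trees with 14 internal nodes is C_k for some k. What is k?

14

Full binary trees with n internal nodes are counted by C_n; here n = 14.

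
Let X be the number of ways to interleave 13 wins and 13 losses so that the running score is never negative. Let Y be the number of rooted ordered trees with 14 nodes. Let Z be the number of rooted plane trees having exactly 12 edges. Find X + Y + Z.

1693812

Reading a vote for the leader as '(' and for the other as ')' turns such a sequence into a balanced string of 13 pairs, so the count is C_13. So X = C_13 = 742900.
A rooted plane tree on 14 nodes has 13 edges, and such trees are counted by C_13. So Y = C_13 = 742900.
A rooted plane tree with 12 edges has 13 nodes, and the count is C_12. So Z = C_12 = 208012.
X + Y + Z = 742900 + 742900 + 208012 = 1693812.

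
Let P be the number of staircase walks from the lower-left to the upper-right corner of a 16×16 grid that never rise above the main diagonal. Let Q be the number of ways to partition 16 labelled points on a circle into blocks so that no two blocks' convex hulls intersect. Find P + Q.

70715340

Monotone paths in an n×n grid that stay weakly below the diagonal are counted by C_n; here n = 16. So P = C_16 = 35357670.
Non-crossing partitions of an n-element set are counted by C_n; here n = 16. So Q = C_16 = 35357670.
P + Q = 35357670 + 35357670 = 70715340.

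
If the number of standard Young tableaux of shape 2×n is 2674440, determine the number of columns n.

Standard Young tableaux of shape 2×n are counted by C_n. The Catalan number equal to 2674440 is C_14.

14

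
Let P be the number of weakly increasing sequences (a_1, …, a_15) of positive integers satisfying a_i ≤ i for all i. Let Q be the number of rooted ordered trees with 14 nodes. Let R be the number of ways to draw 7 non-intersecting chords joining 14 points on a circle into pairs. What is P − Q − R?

8951516

Weakly increasing sequences with a_i ≤ i biject with Dyck paths of semilength 15, so there are C_15. So P = C_15 = 9694845.
Rooted ordered (plane) trees on m nodes have m−1 edges and are counted by C_{m−1}; m = 14 gives C_13. So Q = C_13 = 742900.
Pairing 14 circle points by 7 non-crossing chords gives C_7 matchings. So R = C_7 = 429.
P − Q − R = 9694845 − 742900 − 429 = 8951516.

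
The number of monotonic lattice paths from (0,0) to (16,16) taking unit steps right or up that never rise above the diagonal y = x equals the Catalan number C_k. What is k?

Sub-diagonal monotone paths from (0,0) to (16,16) biject with Dyck paths of semilength 16, giving C_16.

16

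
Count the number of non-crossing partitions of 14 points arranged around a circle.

2674440

Non-crossing partitions of an n-element set are counted by C_n; here n = 14.
C_14 = 2674440.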